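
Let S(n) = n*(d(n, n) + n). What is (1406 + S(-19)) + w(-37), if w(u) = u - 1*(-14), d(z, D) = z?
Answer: 2105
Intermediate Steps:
w(u) = 14 + u (w(u) = u + 14 = 14 + u)
S(n) = 2*n² (S(n) = n*(n + n) = n*(2*n) = 2*n²)
(1406 + S(-19)) + w(-37) = (1406 + 2*(-19)²) + (14 - 37) = (1406 + 2*361) - 23 = (1406 + 722) - 23 = 2128 - 23 = 2105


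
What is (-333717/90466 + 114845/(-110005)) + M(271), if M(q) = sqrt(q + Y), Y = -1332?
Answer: -9420021271/1990342466 + I*sqrt(1061) ≈ -4.7329 + 32.573*I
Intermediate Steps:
M(q) = sqrt(-1332 + q) (M(q) = sqrt(q - 1332) = sqrt(-1332 + q))
(-333717/90466 + 114845/(-110005)) + M(271) = (-333717/90466 + 114845/(-110005)) + sqrt(-1332 + 271) = (-333717*1/90466 + 114845*(-1/110005)) + sqrt(-1061) = (-333717/90466 - 22969/22001) + I*sqrt(1061) = -9420021271/1990342466 + I*sqrt(1061)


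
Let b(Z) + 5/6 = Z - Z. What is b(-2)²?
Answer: 25/36 ≈ 0.69444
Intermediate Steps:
b(Z) = -⅚ (b(Z) = -⅚ + (Z - Z) = -⅚ + 0 = -⅚)
b(-2)² = (-⅚)² = 25/36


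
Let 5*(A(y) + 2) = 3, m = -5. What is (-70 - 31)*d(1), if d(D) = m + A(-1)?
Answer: 3232/5 ≈ 646.40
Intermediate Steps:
A(y) = -7/5 (A(y) = -2 + (⅕)*3 = -2 + ⅗ = -7/5)
d(D) = -32/5 (d(D) = -5 - 7/5 = -32/5)
(-70 - 31)*d(1) = (-70 - 31)*(-32/5) = -101*(-32/5) = 3232/5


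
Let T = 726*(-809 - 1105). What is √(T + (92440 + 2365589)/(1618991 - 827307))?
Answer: I*√217731531936813987/395842 ≈ 1178.8*I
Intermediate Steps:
T = -1389564 (T = 726*(-1914) = -1389564)
√(T + (92440 + 2365589)/(1618991 - 827307)) = √(-1389564 + (92440 + 2365589)/(1618991 - 827307)) = √(-1389564 + 2458029/791684) = √(-1100093127747/791684) = I*√217731531936813987/395842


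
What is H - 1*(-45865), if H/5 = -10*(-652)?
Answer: 78465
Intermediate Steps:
H = 32600 (H = 5*(-10*(-652)) = 5*6520 = 32600)
H - 1*(-45865) = 32600 - 1*(-45865) = 32600 + 45865 = 78465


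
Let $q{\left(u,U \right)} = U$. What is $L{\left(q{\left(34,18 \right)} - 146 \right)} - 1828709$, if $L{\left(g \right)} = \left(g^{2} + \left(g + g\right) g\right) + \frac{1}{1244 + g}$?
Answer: $- \frac{1985985611}{1116} \approx -1.7796 \cdot 10^{6}$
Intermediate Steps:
$L{\left(g \right)} = \frac{1}{1244 + g} + 3 g^{2}$ ($L{\left(g \right)} = \left(g^{2} + 2 g g\right) + \frac{1}{1244 + g} = \left(g^{2} + 2 g^{2}\right) + \frac{1}{1244 + g} = 3 g^{2} + \frac{1}{1244 + g} = \frac{1}{1244 + g} + 3 g^{2}$)
$L{\left(q{\left(34,18 \right)} - 146 \right)} - 1828709 = \frac{1 + 3 \left(18 - 146\right)^{3} + 3732 \left(18 - 146\right)^{2}}{1244 + \left(18 - 146\right)} - 1828709 = \frac{1 + 3 \left(-128\right)^{3} + 3732 \left(-128\right)^{2}}{1244 - 128} - 1828709 = \frac{1 + 3 \left(-2097152\right) + 3732 \cdot 16384}{1116} - 1828709 = \frac{1 - 6291456 + 61145088}{1116} - 1828709 = \frac{1}{1116} \cdot 54853633 - 1828709 = \frac{54853633}{1116} - 1828709 = - \frac{1985985611}{1116}$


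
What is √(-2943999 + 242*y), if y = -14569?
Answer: 131*I*√377 ≈ 2543.6*I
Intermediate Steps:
√(-2943999 + 242*y) = √(-2943999 + 242*(-14569)) = √(-2943999 - 3525698) = √(-6469697) = 131*I*√377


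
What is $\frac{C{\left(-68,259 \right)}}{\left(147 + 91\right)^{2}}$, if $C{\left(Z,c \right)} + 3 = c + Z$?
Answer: $\frac{47}{14161} \approx 0.003319$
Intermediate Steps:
$C{\left(Z,c \right)} = -3 + Z + c$ ($C{\left(Z,c \right)} = -3 + \left(c + Z\right) = -3 + \left(Z + c\right) = -3 + Z + c$)
$\frac{C{\left(-68,259 \right)}}{\left(147 + 91\right)^{2}} = \frac{-3 - 68 + 259}{\left(147 + 91\right)^{2}} = \frac{188}{238^{2}} = \frac{188}{56644} = 188 \cdot \frac{1}{56644} = \frac{47}{14161}$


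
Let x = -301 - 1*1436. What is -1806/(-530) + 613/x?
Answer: 1406066/460305 ≈ 3.0546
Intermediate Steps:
x = -1737 (x = -301 - 1436 = -1737)
-1806/(-530) + 613/x = -1806/(-530) + 613/(-1737) = -1806*(-1/530) + 613*(-1/1737) = 903/265 - 613/1737 = 1406066/460305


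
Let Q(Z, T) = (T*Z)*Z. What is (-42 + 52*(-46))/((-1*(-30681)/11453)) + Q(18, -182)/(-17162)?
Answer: -238304523158/263273661 ≈ -905.16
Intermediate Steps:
Q(Z, T) = T*Z**2
(-42 + 52*(-46))/((-1*(-30681)/11453)) + Q(18, -182)/(-17162) = (-42 + 52*(-46))/((-1*(-30681)/11453)) - 182*18**2/(-17162) = (-42 - 2392)/((30681*(1/11453))) - 182*324*(-1/17162) = -2434/30681/11453 - 58968*(-1/17162) = -2434*11453/30681 + 29484/8581 = -27876602/30681 + 29484/8581 = -238304523158/263273661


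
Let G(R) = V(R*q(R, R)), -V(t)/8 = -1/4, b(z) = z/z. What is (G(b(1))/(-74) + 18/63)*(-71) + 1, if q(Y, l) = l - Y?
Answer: -4498/259 ≈ -17.367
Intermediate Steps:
b(z) = 1
V(t) = 2 (V(t) = -(-8)/4 = -8*(-¼) = 2)
G(R) = 2
(G(b(1))/(-74) + 18/63)*(-71) + 1 = (2/(-74) + 18/63)*(-71) + 1 = (2*(-1/74) + 18*(1/63))*(-71) + 1 = (-1/37 + 2/7)*(-71) + 1 = (67/259)*(-71) + 1 = -4757/259 + 1 = -4498/259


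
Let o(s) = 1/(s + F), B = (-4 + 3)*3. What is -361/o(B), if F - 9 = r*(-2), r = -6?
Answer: -6498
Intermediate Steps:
F = 21 (F = 9 - 6*(-2) = 9 + 12 = 21)
B = -3 (B = -1*3 = -3)
o(s) = 1/(21 + s) (o(s) = 1/(s + 21) = 1/(21 + s))
-361/o(B) = -361/(1/(21 - 3)) = -361/(1/18) = -361/1/18 = -361*18 = -6498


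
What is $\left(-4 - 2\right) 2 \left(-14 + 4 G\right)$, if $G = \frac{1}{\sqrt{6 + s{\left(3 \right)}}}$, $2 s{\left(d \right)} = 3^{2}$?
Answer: $168 - \frac{16 \sqrt{42}}{7} \approx 153.19$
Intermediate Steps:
$s{\left(d \right)} = \frac{9}{2}$ ($s{\left(d \right)} = \frac{3^{2}}{2} = \frac{1}{2} \cdot 9 = \frac{9}{2}$)
$G = \frac{\sqrt{42}}{21}$ ($G = \frac{1}{\sqrt{6 + \frac{9}{2}}} = \frac{1}{\sqrt{\frac{21}{2}}} = \frac{1}{\frac{1}{2} \sqrt{42}} = \frac{\sqrt{42}}{21} \approx 0.30861$)
$\left(-4 - 2\right) 2 \left(-14 + 4 G\right) = \left(-4 - 2\right) 2 \left(-14 + 4 \frac{\sqrt{42}}{21}\right) = \left(-6\right) 2 \left(-14 + \frac{4 \sqrt{42}}{21}\right) = - 12 \left(-14 + \frac{4 \sqrt{42}}{21}\right) = 168 - \frac{16 \sqrt{42}}{7}$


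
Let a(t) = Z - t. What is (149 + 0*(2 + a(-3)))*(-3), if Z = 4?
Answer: -447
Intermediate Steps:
a(t) = 4 - t
(149 + 0*(2 + a(-3)))*(-3) = (149 + 0*(2 + (4 - 1*(-3))))*(-3) = (149 + 0*(2 + (4 + 3)))*(-3) = (149 + 0*(2 + 7))*(-3) = (149 + 0*9)*(-3) = (149 + 0)*(-3) = 149*(-3) = -447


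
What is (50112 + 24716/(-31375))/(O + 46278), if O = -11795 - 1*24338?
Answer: 1572239284/318299375 ≈ 4.9395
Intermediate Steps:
O = -36133 (O = -11795 - 24338 = -36133)
(50112 + 24716/(-31375))/(O + 46278) = (50112 + 24716/(-31375))/(-36133 + 46278) = (50112 + 24716*(-1/31375))/10145 = (50112 - 24716/31375)*(1/10145) = (1572239284/31375)*(1/10145) = 1572239284/318299375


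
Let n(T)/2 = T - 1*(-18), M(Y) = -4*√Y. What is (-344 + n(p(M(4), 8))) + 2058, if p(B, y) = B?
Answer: 1734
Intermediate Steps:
n(T) = 36 + 2*T (n(T) = 2*(T - 1*(-18)) = 2*(T + 18) = 2*(18 + T) = 36 + 2*T)
(-344 + n(p(M(4), 8))) + 2058 = (-344 + (36 + 2*(-4*√4))) + 2058 = (-344 + (36 + 2*(-4*2))) + 2058 = (-344 + (36 + 2*(-8))) + 2058 = (-344 + (36 - 16)) + 2058 = (-344 + 20) + 2058 = -324 + 2058 = 1734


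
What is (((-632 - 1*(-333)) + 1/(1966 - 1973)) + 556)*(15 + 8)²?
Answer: 951142/7 ≈ 1.3588e+5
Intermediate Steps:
(((-632 - 1*(-333)) + 1/(1966 - 1973)) + 556)*(15 + 8)² = (((-632 + 333) + 1/(-7)) + 556)*23² = ((-299 - ⅐) + 556)*529 = (-2094/7 + 556)*529 = (1798/7)*529 = 951142/7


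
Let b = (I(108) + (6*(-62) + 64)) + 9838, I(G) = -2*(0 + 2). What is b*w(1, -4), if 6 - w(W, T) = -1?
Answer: 66682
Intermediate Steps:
I(G) = -4 (I(G) = -2*2 = -4)
w(W, T) = 7 (w(W, T) = 6 - 1*(-1) = 6 + 1 = 7)
b = 9526 (b = (-4 + (6*(-62) + 64)) + 9838 = (-4 + (-372 + 64)) + 9838 = (-4 - 308) + 9838 = -312 + 9838 = 9526)
b*w(1, -4) = 9526*7 = 66682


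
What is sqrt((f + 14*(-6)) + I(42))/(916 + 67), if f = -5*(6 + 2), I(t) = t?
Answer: I*sqrt(82)/983 ≈ 0.009212*I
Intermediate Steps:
f = -40 (f = -5*8 = -40)
sqrt((f + 14*(-6)) + I(42))/(916 + 67) = sqrt((-40 + 14*(-6)) + 42)/(916 + 67) = sqrt((-40 - 84) + 42)/983 = sqrt(-124 + 42)/983 = sqrt(-82)/983 = (I*sqrt(82))/983 = I*sqrt(82)/983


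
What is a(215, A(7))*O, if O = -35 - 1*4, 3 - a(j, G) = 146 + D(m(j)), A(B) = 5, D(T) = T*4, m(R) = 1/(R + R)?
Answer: 1199133/215 ≈ 5577.4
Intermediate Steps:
m(R) = 1/(2*R)
D(T) = 4*T
a(j, G) = -143 - 2/j (a(j, G) = 3 - (146 + 4*(1/(2*j))) = 3 - (146 + 2/j) = 3 + (-146 - 2/j) = -143 - 2/j)
O = -39 (O = -35 - 4 = -39)
a(215, A(7))*O = (-143 - 2/215)*(-39) = -30747/215*(-39) = 1199133/215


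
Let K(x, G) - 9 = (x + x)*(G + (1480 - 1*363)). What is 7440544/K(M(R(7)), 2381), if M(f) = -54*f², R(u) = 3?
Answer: -7440544/3400047 ≈ -2.1884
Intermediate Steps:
K(x, G) = 9 + 2*x*(1117 + G) (K(x, G) = 9 + (x + x)*(G + (1480 - 1*363)) = 9 + (2*x)*(G + (1480 - 363)) = 9 + (2*x)*(G + 1117) = 9 + (2*x)*(1117 + G) = 9 + 2*x*(1117 + G))
7440544/K(M(R(7)), 2381) = 7440544/(9 + 2234*(-54*3²) + 2*2381*(-54*3²)) = 7440544/(9 + 2234*(-54*9) + 2*2381*(-54*9)) = 7440544/(9 + 2234*(-486) + 2*2381*(-486)) = 7440544/(9 - 1085724 - 2314332) = 7440544/(-3400047) = 7440544*(-1/3400047) = -7440544/3400047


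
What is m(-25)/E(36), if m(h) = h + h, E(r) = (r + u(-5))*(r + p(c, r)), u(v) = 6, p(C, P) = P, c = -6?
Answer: -25/1512 ≈ -0.016534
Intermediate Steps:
E(r) = 2*r*(6 + r) (E(r) = (r + 6)*(r + r) = (6 + r)*(2*r) = 2*r*(6 + r))
m(h) = 2*h
m(-25)/E(36) = (2*(-25))/((2*36*(6 + 36))) = -50/(2*36*42) = -50/3024 = -50*1/3024 = -25/1512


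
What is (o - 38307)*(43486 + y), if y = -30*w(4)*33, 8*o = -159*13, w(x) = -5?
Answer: -3735905007/2 ≈ -1.8680e+9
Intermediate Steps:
o = -2067/8 (o = (-159*13)/8 = (1/8)*(-2067) = -2067/8 ≈ -258.38)
y = 4950 (y = -30*(-5)*33 = 150*33 = 4950)
(o - 38307)*(43486 + y) = (-2067/8 - 38307)*(43486 + 4950) = -308523/8*48436 = -3735905007/2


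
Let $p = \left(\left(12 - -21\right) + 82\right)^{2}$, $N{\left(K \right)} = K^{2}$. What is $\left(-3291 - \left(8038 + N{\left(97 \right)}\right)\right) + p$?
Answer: $-7513$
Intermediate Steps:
$p = 13225$ ($p = \left(\left(12 + 21\right) + 82\right)^{2} = \left(33 + 82\right)^{2} = 115^{2} = 13225$)
$\left(-3291 - \left(8038 + N{\left(97 \right)}\right)\right) + p = \left(-3291 - 17447\right) + 13225 = -20738 + 13225 = -7513$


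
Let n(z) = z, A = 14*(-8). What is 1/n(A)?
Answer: -1/112 ≈ -0.0089286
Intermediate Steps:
A = -112
1/n(A) = 1/(-112) = -1/112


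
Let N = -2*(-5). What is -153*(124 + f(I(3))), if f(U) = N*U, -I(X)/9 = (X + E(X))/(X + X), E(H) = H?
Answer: -5202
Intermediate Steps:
N = 10
I(X) = -9 (I(X) = -9*(X + X)/(X + X) = -9*2*X/(2*X) = -9*2*X*1/(2*X) = -9*1 = -9)
f(U) = 10*U
-153*(124 + f(I(3))) = -153*(124 + 10*(-9)) = -153*(124 - 90) = -153*34 = -5202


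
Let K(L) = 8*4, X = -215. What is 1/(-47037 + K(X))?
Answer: -1/47005 ≈ -2.1274e-5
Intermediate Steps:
K(L) = 32
1/(-47037 + K(X)) = 1/(-47037 + 32) = 1/(-47005) = -1/47005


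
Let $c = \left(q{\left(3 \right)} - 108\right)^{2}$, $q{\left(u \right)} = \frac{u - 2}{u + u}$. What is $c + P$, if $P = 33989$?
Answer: $\frac{1642213}{36} \approx 45617.0$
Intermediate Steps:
$q{\left(u \right)} = \frac{-2 + u}{2 u}$
$c = \frac{418609}{36}$ ($c = \left(\frac{-2 + 3}{2 \cdot 3} - 108\right)^{2} = \left(\frac{1}{2} \cdot \frac{1}{3} \cdot 1 - 108\right)^{2} = \left(\frac{1}{6} - 108\right)^{2} = \left(- \frac{647}{6}\right)^{2} = \frac{418609}{36} \approx 11628.0$)
$c + P = \frac{418609}{36} + 33989 = \frac{1642213}{36}$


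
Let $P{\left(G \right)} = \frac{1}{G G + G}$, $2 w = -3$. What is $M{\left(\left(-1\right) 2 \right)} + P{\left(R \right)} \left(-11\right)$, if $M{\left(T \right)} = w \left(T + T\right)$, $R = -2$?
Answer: $\frac{1}{2} \approx 0.5$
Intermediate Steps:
$w = - \frac{3}{2}$ ($w = \frac{1}{2} \left(-3\right) = - \frac{3}{2} \approx -1.5$)
$P{\left(G \right)} = \frac{1}{G + G^{2}}$ ($P{\left(G \right)} = \frac{1}{G^{2} + G} = \frac{1}{G + G^{2}}$)
$M{\left(T \right)} = - 3 T$ ($M{\left(T \right)} = - \frac{3 \left(T + T\right)}{2} = - \frac{3 \cdot 2 T}{2} = - 3 T$)
$M{\left(\left(-1\right) 2 \right)} + P{\left(R \right)} \left(-11\right) = - 3 \left(\left(-1\right) 2\right) + \frac{1}{\left(-2\right) \left(1 - 2\right)} \left(-11\right) = \left(-3\right) \left(-2\right) + - \frac{1}{2 \left(-1\right)} \left(-11\right) = 6 + \left(- \frac{1}{2}\right) \left(-1\right) \left(-11\right) = 6 + \frac{1}{2} \left(-11\right) = 6 - \frac{11}{2} = \frac{1}{2}$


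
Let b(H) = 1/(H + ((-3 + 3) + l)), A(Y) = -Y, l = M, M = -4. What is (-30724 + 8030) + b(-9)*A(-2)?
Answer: -295024/13 ≈ -22694.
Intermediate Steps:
l = -4
b(H) = 1/(-4 + H) (b(H) = 1/(H + ((-3 + 3) - 4)) = 1/(H + (0 - 4)) = 1/(H - 4) = 1/(-4 + H))
(-30724 + 8030) + b(-9)*A(-2) = (-30724 + 8030) + (-1*(-2))/(-4 - 9) = -22694 + 2/(-13) = -22694 - 1/13*2 = -22694 - 2/13 = -295024/13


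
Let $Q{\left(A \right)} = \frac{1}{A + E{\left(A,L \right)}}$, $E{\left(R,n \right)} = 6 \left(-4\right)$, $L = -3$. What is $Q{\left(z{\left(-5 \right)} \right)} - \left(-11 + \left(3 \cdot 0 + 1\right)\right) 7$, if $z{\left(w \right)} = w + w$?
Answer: $\frac{2379}{34} \approx 69.971$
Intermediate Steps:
$E{\left(R,n \right)} = -24$
$z{\left(w \right)} = 2 w$
$Q{\left(A \right)} = \frac{1}{-24 + A}$ ($Q{\left(A \right)} = \frac{1}{A - 24} = \frac{1}{-24 + A}$)
$Q{\left(z{\left(-5 \right)} \right)} - \left(-11 + \left(3 \cdot 0 + 1\right)\right) 7 = \frac{1}{-24 + 2 \left(-5\right)} - \left(-11 + \left(3 \cdot 0 + 1\right)\right) 7 = \frac{1}{-24 - 10} - \left(-11 + \left(0 + 1\right)\right) 7 = \frac{1}{-34} - \left(-11 + 1\right) 7 = - \frac{1}{34} - \left(-10\right) 7 = - \frac{1}{34} - -70 = - \frac{1}{34} + 70 = \frac{2379}{34}$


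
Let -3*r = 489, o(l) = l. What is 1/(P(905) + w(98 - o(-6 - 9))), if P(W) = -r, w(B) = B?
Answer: 1/276 ≈ 0.0036232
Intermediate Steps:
r = -163 (r = -⅓*489 = -163)
P(W) = 163 (P(W) = -1*(-163) = 163)
1/(P(905) + w(98 - o(-6 - 9))) = 1/(163 + (98 - (-6 - 9))) = 1/(163 + (98 - 1*(-15))) = 1/(163 + (98 + 15)) = 1/(163 + 113) = 1/276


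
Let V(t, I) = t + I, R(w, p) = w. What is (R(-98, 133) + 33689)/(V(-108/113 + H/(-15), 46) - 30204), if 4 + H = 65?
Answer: -56936745/51126323 ≈ -1.1136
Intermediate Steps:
H = 61 (H = -4 + 65 = 61)
V(t, I) = I + t
(R(-98, 133) + 33689)/(V(-108/113 + H/(-15), 46) - 30204) = (-98 + 33689)/((46 + (-108/113 + 61/(-15))) - 30204) = 33591/((46 + (-108*1/113 + 61*(-1/15))) - 30204) = 33591/((46 + (-108/113 - 61/15)) - 30204) = 33591/((46 - 8513/1695) - 30204) = 33591/(69457/1695 - 30204) = 33591/(-51126323/1695) = 33591*(-1695/51126323) = -56936745/51126323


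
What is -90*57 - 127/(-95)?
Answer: -487223/95 ≈ -5128.7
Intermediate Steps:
-90*57 - 127/(-95) = -5130 - 127*(-1/95) = -5130 + 127/95 = -487223/95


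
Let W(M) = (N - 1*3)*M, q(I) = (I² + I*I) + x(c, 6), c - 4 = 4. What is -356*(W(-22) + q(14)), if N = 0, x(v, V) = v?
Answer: -165896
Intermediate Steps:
c = 8 (c = 4 + 4 = 8)
q(I) = 8 + 2*I² (q(I) = (I² + I*I) + 8 = (I² + I²) + 8 = 2*I² + 8 = 8 + 2*I²)
W(M) = -3*M (W(M) = (0 - 1*3)*M = (0 - 3)*M = -3*M)
-356*(W(-22) + q(14)) = -356*(-3*(-22) + (8 + 2*14²)) = -356*(66 + (8 + 2*196)) = -356*(66 + (8 + 392)) = -356*(66 + 400) = -356*466 = -165896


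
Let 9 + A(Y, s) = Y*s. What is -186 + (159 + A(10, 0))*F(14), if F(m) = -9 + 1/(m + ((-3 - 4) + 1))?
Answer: -6069/4 ≈ -1517.3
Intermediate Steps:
A(Y, s) = -9 + Y*s
F(m) = -9 + 1/(-6 + m) (F(m) = -9 + 1/(m + (-7 + 1)) = -9 + 1/(m - 6) = -9 + 1/(-6 + m))
-186 + (159 + A(10, 0))*F(14) = -186 + (159 + (-9 + 10*0))*((55 - 9*14)/(-6 + 14)) = -186 + (159 + (-9 + 0))*((55 - 126)/8) = -186 + (159 - 9)*((1/8)*(-71)) = -186 + 150*(-71/8) = -186 - 5325/4 = -6069/4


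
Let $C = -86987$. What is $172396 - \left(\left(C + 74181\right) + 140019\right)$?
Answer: $45183$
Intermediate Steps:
$172396 - \left(\left(C + 74181\right) + 140019\right) = 172396 - \left(\left(-86987 + 74181\right) + 140019\right) = 172396 - \left(-12806 + 140019\right) = 172396 - 127213 = 45183$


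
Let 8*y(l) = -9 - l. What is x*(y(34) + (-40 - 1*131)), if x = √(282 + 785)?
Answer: -1411*√1067/8 ≈ -5761.3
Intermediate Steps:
y(l) = -9/8 - l/8 (y(l) = (-9 - l)/8 = -9/8 - l/8)
x = √1067 ≈ 32.665
x*(y(34) + (-40 - 1*131)) = √1067*((-9/8 - ⅛*34) + (-40 - 1*131)) = √1067*((-9/8 - 17/4) + (-40 - 131)) = √1067*(-43/8 - 171) = √1067*(-1411/8) = -1411*√1067/8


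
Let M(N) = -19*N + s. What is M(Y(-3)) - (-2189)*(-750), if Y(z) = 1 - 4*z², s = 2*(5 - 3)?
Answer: -1641081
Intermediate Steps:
s = 4 (s = 2*2 = 4)
Y(z) = 1 - 4*z²
M(N) = 4 - 19*N (M(N) = -19*N + 4 = 4 - 19*N)
M(Y(-3)) - (-2189)*(-750) = (4 - 19*(1 - 4*(-3)²)) - (-2189)*(-750) = (4 - 19*(1 - 4*9)) - 1*1641750 = (4 - 19*(1 - 36)) - 1641750 = (4 - 19*(-35)) - 1641750 = (4 + 665) - 1641750 = 669 - 1641750 = -1641081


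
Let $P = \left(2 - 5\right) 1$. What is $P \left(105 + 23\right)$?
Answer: $-384$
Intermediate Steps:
$P = -3$ ($P = \left(-3\right) 1 = -3$)
$P \left(105 + 23\right) = - 3 \left(105 + 23\right) = \left(-3\right) 128 = -384$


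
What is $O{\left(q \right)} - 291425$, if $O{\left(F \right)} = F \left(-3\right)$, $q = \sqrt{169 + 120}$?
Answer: $-291476$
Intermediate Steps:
$q = 17$ ($q = \sqrt{289} = 17$)
$O{\left(F \right)} = - 3 F$
$O{\left(q \right)} - 291425 = \left(-3\right) 17 - 291425 = -51 - 291425 = -291476$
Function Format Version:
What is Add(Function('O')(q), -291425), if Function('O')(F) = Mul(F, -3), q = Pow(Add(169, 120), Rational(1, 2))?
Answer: -291476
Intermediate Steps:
q = 17 (q = Pow(289, Rational(1, 2)) = 17)
Function('O')(F) = Mul(-3, F)
Add(Function('O')(q), -291425) = Add(Mul(-3, 17), -291425) = Add(-51, -291425) = -291476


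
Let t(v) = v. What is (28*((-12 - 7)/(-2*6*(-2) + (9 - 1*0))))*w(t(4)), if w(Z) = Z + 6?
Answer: -5320/33 ≈ -161.21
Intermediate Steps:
w(Z) = 6 + Z
(28*((-12 - 7)/(-2*6*(-2) + (9 - 1*0))))*w(t(4)) = (28*((-12 - 7)/(-2*6*(-2) + (9 - 1*0))))*(6 + 4) = (28*(-19/(-12*(-2) + (9 + 0))))*10 = (28*(-19/(24 + 9)))*10 = (28*(-19/33))*10 = -532/33*10 = -5320/33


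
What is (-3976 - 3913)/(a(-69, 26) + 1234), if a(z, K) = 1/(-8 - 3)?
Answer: -1771/277 ≈ -6.3935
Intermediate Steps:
a(z, K) = -1/11 (a(z, K) = 1/(-11) = -1/11)
(-3976 - 3913)/(a(-69, 26) + 1234) = (-3976 - 3913)/(-1/11 + 1234) = -7889/13573/11 = -7889*11/13573 = -1771/277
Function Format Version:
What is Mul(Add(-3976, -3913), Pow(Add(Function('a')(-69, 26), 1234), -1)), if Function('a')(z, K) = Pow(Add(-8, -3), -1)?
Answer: Rational(-1771, 277) ≈ -6.3935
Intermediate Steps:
Function('a')(z, K) = Rational(-1, 11) (Function('a')(z, K) = Pow(-11, -1) = Rational(-1, 11))
Mul(Add(-3976, -3913), Pow(Add(Function('a')(-69, 26), 1234), -1)) = Mul(Add(-3976, -3913), Pow(Add(Rational(-1, 11), 1234), -1)) = Mul(-7889, Pow(Rational(13573, 11), -1)) = Mul(-7889, Rational(11, 13573)) = Rational(-1771, 277)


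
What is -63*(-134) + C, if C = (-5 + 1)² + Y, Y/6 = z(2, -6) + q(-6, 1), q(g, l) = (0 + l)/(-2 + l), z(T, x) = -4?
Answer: 8428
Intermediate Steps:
q(g, l) = l/(-2 + l)
Y = -30 (Y = 6*(-4 + 1/(-2 + 1)) = 6*(-4 + 1/(-1)) = 6*(-4 + 1*(-1)) = 6*(-4 - 1) = 6*(-5) = -30)
C = -14 (C = (-5 + 1)² - 30 = (-4)² - 30 = 16 - 30 = -14)
-63*(-134) + C = -63*(-134) - 14 = 8442 - 14 = 8428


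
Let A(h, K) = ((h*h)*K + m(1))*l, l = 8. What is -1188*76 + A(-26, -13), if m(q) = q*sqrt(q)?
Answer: -160584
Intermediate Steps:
m(q) = q**(3/2)
A(h, K) = 8 + 8*K*h**2 (A(h, K) = ((h*h)*K + 1**(3/2))*8 = (h**2*K + 1)*8 = (K*h**2 + 1)*8 = (1 + K*h**2)*8 = 8 + 8*K*h**2)
-1188*76 + A(-26, -13) = -1188*76 + (8 + 8*(-13)*(-26)**2) = -90288 + (8 + 8*(-13)*676) = -90288 + (8 - 70304) = -90288 - 70296 = -160584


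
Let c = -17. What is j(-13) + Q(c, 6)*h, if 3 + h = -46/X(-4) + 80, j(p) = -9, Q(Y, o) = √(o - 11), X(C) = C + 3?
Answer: -9 + 123*I*√5 ≈ -9.0 + 275.04*I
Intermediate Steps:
X(C) = 3 + C
Q(Y, o) = √(-11 + o)
h = 123 (h = -3 + (-46/(3 - 4) + 80) = -3 + (-46/(-1) + 80) = -3 + (-46*(-1) + 80) = -3 + (46 + 80) = -3 + 126 = 123)
j(-13) + Q(c, 6)*h = -9 + √(-11 + 6)*123 = -9 + √(-5)*123 = -9 + (I*√5)*123 = -9 + 123*I*√5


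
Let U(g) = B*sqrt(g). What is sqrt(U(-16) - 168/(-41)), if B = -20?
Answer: 2*sqrt(1722 - 33620*I)/41 ≈ 6.4885 - 6.1647*I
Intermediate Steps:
U(g) = -20*sqrt(g)
sqrt(U(-16) - 168/(-41)) = sqrt(-80*I - 168/(-41)) = sqrt(-80*I - 168*(-1/41)) = sqrt(-80*I + 168/41) = sqrt(168/41 - 80*I)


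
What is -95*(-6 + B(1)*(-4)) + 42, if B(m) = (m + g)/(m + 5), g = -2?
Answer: 1646/3 ≈ 548.67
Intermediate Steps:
B(m) = (-2 + m)/(5 + m) (B(m) = (m - 2)/(m + 5) = (-2 + m)/(5 + m))
-95*(-6 + B(1)*(-4)) + 42 = -95*(-6 + ((-2 + 1)/(5 + 1))*(-4)) + 42 = -95*(-6 + (-1/6)*(-4)) + 42 = -95*(-6 + ((1/6)*(-1))*(-4)) + 42 = -95*(-6 - 1/6*(-4)) + 42 = -95*(-6 + 2/3) + 42 = -95*(-16/3) + 42 = 1520/3 + 42 = 1646/3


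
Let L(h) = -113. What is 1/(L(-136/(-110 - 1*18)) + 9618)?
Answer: 1/9505 ≈ 0.00010521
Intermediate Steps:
1/(L(-136/(-110 - 1*18)) + 9618) = 1/(-113 + 9618) = 1/9505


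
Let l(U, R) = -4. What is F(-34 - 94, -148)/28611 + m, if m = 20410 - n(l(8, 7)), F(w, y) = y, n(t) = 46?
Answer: 582634256/28611 ≈ 20364.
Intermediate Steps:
m = 20364 (m = 20410 - 1*46 = 20410 - 46 = 20364)
F(-34 - 94, -148)/28611 + m = -148/28611 + 20364 = 582634256/28611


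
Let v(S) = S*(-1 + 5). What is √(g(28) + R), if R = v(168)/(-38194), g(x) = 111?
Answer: 19*√663423/1469 ≈ 10.535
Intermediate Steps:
v(S) = 4*S (v(S) = S*4 = 4*S)
R = -336/19097 (R = (4*168)/(-38194) = 672*(-1/38194) = -336/19097 ≈ -0.017594)
√(g(28) + R) = √(111 - 336/19097) = √(2119431/19097) = 19*√663423/1469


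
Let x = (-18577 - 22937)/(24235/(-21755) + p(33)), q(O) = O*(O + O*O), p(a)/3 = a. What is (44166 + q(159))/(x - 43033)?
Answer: -435391735413/4627117045 ≈ -94.096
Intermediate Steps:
p(a) = 3*a
q(O) = O*(O + O²)
x = -90313707/212951 (x = (-18577 - 22937)/(24235/(-21755) + 3*33) = -41514/(24235*(-1/21755) + 99) = -41514/(-4847/4351 + 99) = -41514/425902/4351 = -41514*4351/425902 = -90313707/212951 ≈ -424.11)
(44166 + q(159))/(x - 43033) = (44166 + 159²*(1 + 159))/(-90313707/212951 - 43033) = (44166 + 25281*160)/(-9254234090/212951) = (44166 + 4044960)*(-212951/9254234090) = 4089126*(-212951/9254234090) = -435391735413/4627117045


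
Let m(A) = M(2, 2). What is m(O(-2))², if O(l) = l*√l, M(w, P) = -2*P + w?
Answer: 4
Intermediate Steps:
M(w, P) = w - 2*P
O(l) = l^(3/2)
m(A) = -2 (m(A) = 2 - 2*2 = 2 - 4 = -2)
m(O(-2))² = (-2)² = 4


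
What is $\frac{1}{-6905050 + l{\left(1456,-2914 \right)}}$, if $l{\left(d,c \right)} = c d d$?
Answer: $- \frac{1}{6184398554} \approx -1.617 \cdot 10^{-10}$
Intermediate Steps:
$l{\left(d,c \right)} = c d^{2}$
$\frac{1}{-6905050 + l{\left(1456,-2914 \right)}} = \frac{1}{-6905050 - 2914 \cdot 1456^{2}} = \frac{1}{-6905050 - 6177493504} = \frac{1}{-6184398554} = - \frac{1}{6184398554}$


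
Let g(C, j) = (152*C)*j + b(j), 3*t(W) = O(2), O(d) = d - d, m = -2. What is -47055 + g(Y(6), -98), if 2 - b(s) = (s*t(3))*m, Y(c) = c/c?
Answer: -61949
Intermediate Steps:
Y(c) = 1
O(d) = 0
t(W) = 0 (t(W) = (⅓)*0 = 0)
b(s) = 2 (b(s) = 2 - s*0*(-2) = 2 - 0*(-2) = 2 - 1*0 = 2 + 0 = 2)
g(C, j) = 2 + 152*C*j (g(C, j) = (152*C)*j + 2 = 152*C*j + 2 = 2 + 152*C*j)
-47055 + g(Y(6), -98) = -47055 + (2 + 152*1*(-98)) = -47055 + (2 - 14896) = -47055 - 14894 = -61949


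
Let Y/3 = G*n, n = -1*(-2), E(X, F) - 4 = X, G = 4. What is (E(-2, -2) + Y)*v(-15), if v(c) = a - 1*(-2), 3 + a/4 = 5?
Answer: 260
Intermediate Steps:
a = 8 (a = -12 + 4*5 = -12 + 20 = 8)
E(X, F) = 4 + X
n = 2
v(c) = 10 (v(c) = 8 - 1*(-2) = 8 + 2 = 10)
Y = 24 (Y = 3*(4*2) = 3*8 = 24)
(E(-2, -2) + Y)*v(-15) = ((4 - 2) + 24)*10 = (2 + 24)*10 = 26*10 = 260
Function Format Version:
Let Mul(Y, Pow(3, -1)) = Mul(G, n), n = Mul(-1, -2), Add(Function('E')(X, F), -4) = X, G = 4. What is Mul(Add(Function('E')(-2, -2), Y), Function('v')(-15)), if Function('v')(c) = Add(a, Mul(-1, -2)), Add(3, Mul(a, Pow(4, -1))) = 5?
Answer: 260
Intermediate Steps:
a = 8 (a = Add(-12, Mul(4, 5)) = Add(-12, 20) = 8)
Function('E')(X, F) = Add(4, X)
n = 2
Function('v')(c) = 10 (Function('v')(c) = Add(8, Mul(-1, -2)) = Add(8, 2) = 10)
Y = 24 (Y = Mul(3, Mul(4, 2)) = Mul(3, 8) = 24)
Mul(Add(Function('E')(-2, -2), Y), Function('v')(-15)) = Mul(Add(Add(4, -2), 24), 10) = Mul(Add(2, 24), 10) = Mul(26, 10) = 260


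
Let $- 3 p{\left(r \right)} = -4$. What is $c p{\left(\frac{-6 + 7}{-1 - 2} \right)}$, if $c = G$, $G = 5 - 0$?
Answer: $\frac{20}{3} \approx 6.6667$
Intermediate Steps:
$G = 5$ ($G = 5 + 0 = 5$)
$p{\left(r \right)} = \frac{4}{3}$ ($p{\left(r \right)} = \left(- \frac{1}{3}\right) \left(-4\right) = \frac{4}{3}$)
$c = 5$
$c p{\left(\frac{-6 + 7}{-1 - 2} \right)} = 5 \cdot \frac{4}{3} = \frac{20}{3}$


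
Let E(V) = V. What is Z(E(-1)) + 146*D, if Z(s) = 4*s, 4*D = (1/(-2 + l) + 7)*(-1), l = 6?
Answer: -2149/8 ≈ -268.63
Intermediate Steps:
D = -29/16 (D = ((1/(-2 + 6) + 7)*(-1))/4 = ((1/4 + 7)*(-1))/4 = ((¼ + 7)*(-1))/4 = ((29/4)*(-1))/4 = (¼)*(-29/4) = -29/16 ≈ -1.8125)
Z(E(-1)) + 146*D = 4*(-1) + 146*(-29/16) = -4 - 2117/8 = -2149/8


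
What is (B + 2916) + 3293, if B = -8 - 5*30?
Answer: 6051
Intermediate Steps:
B = -158 (B = -8 - 150 = -158)
(B + 2916) + 3293 = (-158 + 2916) + 3293 = 2758 + 3293 = 6051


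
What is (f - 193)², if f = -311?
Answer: 254016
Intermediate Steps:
(f - 193)² = (-311 - 193)² = (-504)² = 254016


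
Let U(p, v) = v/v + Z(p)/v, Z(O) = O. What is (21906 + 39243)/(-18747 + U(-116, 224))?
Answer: -1141448/349935 ≈ -3.2619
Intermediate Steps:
U(p, v) = 1 + p/v (U(p, v) = v/v + p/v = 1 + p/v)
(21906 + 39243)/(-18747 + U(-116, 224)) = (21906 + 39243)/(-18747 + (-116 + 224)/224) = 61149/(-18747 + (1/224)*108) = 61149/(-18747 + 27/56) = 61149/(-1049805/56) = 61149*(-56/1049805) = -1141448/349935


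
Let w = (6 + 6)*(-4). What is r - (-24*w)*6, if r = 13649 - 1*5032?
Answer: 1705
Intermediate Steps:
w = -48 (w = 12*(-4) = -48)
r = 8617 (r = 13649 - 5032 = 8617)
r - (-24*w)*6 = 8617 - (-24*(-48))*6 = 8617 - 1152*6 = 8617 - 1*6912 = 8617 - 6912 = 1705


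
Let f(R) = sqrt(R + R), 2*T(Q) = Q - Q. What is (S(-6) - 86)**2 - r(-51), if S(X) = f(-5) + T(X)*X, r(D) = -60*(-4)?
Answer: 7146 - 172*I*sqrt(10) ≈ 7146.0 - 543.91*I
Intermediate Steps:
T(Q) = 0 (T(Q) = (Q - Q)/2 = (1/2)*0 = 0)
r(D) = 240
f(R) = sqrt(2)*sqrt(R) (f(R) = sqrt(2*R) = sqrt(2)*sqrt(R))
S(X) = I*sqrt(10) (S(X) = sqrt(2)*sqrt(-5) + 0*X = sqrt(2)*(I*sqrt(5)) + 0 = I*sqrt(10) + 0 = I*sqrt(10))
(S(-6) - 86)**2 - r(-51) = (I*sqrt(10) - 86)**2 - 1*240 = (-86 + I*sqrt(10))**2 - 240 = -240 + (-86 + I*sqrt(10))**2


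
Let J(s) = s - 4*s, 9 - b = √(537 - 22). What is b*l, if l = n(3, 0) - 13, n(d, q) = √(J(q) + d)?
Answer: -(9 - √515)*(13 - √3) ≈ 154.30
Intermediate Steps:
b = 9 - √515 (b = 9 - √(537 - 22) = 9 - √515 ≈ -13.694)
J(s) = -3*s
n(d, q) = √(d - 3*q) (n(d, q) = √(-3*q + d) = √(d - 3*q))
l = -13 + √3 (l = √(3 - 3*0) - 13 = √(3 + 0) - 13 = √3 - 13 = -13 + √3 ≈ -11.268)
b*l = (9 - √515)*(-13 + √3) = (-13 + √3)*(9 - √515)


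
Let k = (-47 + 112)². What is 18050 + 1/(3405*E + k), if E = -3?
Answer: 108119499/5990 ≈ 18050.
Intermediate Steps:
k = 4225 (k = 65² = 4225)
18050 + 1/(3405*E + k) = 18050 + 1/(3405*(-3) + 4225) = 18050 + 1/(-10215 + 4225) = 18050 + 1/(-5990) = 18050 - 1/5990 = 108119499/5990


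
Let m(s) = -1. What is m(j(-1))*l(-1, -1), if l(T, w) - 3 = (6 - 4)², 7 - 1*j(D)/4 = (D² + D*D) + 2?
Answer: -7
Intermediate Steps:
j(D) = 20 - 8*D² (j(D) = 28 - 4*((D² + D*D) + 2) = 28 - 4*((D² + D²) + 2) = 28 - 4*(2*D² + 2) = 28 - 4*(2 + 2*D²) = 28 + (-8 - 8*D²) = 20 - 8*D²)
l(T, w) = 7 (l(T, w) = 3 + (6 - 4)² = 3 + 2² = 3 + 4 = 7)
m(j(-1))*l(-1, -1) = -1*7 = -7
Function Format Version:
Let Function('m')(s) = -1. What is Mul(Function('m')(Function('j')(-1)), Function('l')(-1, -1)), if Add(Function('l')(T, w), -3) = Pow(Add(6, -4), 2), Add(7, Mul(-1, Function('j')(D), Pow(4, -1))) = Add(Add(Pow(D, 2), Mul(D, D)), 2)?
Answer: -7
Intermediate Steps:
Function('j')(D) = Add(20, Mul(-8, Pow(D, 2))) (Function('j')(D) = Add(28, Mul(-4, Add(Add(Pow(D, 2), Mul(D, D)), 2))) = Add(28, Mul(-4, Add(Add(Pow(D, 2), Pow(D, 2)), 2))) = Add(28, Mul(-4, Add(Mul(2, Pow(D, 2)), 2))) = Add(28, Mul(-4, Add(2, Mul(2, Pow(D, 2))))) = Add(28, Add(-8, Mul(-8, Pow(D, 2)))) = Add(20, Mul(-8, Pow(D, 2))))
Function('l')(T, w) = 7 (Function('l')(T, w) = Add(3, Pow(Add(6, -4), 2)) = Add(3, Pow(2, 2)) = Add(3, 4) = 7)
Mul(Function('m')(Function('j')(-1)), Function('l')(-1, -1)) = Mul(-1, 7) = -7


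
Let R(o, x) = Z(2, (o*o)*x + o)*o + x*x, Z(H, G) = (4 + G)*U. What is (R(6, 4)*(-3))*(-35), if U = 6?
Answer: 583800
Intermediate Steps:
Z(H, G) = 24 + 6*G (Z(H, G) = (4 + G)*6 = 24 + 6*G)
R(o, x) = x**2 + o*(24 + 6*o + 6*x*o**2) (R(o, x) = (24 + 6*((o*o)*x + o))*o + x*x = (24 + 6*(o**2*x + o))*o + x**2 = (24 + 6*(x*o**2 + o))*o + x**2 = (24 + 6*(o + x*o**2))*o + x**2 = (24 + (6*o + 6*x*o**2))*o + x**2 = (24 + 6*o + 6*x*o**2)*o + x**2 = o*(24 + 6*o + 6*x*o**2) + x**2 = x**2 + o*(24 + 6*o + 6*x*o**2))
(R(6, 4)*(-3))*(-35) = ((4**2 + 6*6*(4 + 6*(1 + 6*4)))*(-3))*(-35) = ((16 + 6*6*(4 + 6*(1 + 24)))*(-3))*(-35) = ((16 + 6*6*(4 + 6*25))*(-3))*(-35) = ((16 + 6*6*(4 + 150))*(-3))*(-35) = ((16 + 6*6*154)*(-3))*(-35) = ((16 + 5544)*(-3))*(-35) = (5560*(-3))*(-35) = -16680*(-35) = 583800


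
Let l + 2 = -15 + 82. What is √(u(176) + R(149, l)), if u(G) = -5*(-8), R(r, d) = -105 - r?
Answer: I*√214 ≈ 14.629*I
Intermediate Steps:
l = 65 (l = -2 + (-15 + 82) = -2 + 67 = 65)
u(G) = 40
√(u(176) + R(149, l)) = √(40 + (-105 - 1*149)) = √(40 + (-105 - 149)) = √(40 - 254) = √(-214) = I*√214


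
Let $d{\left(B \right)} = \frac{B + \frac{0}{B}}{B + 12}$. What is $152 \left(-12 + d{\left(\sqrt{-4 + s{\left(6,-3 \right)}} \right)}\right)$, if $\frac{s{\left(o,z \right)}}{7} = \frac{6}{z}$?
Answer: $\frac{152 \left(- 11 \sqrt{2} + 48 i\right)}{\sqrt{2} - 4 i} \approx -1807.1 + 47.769 i$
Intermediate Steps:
$s{\left(o,z \right)} = \frac{42}{z}$ ($s{\left(o,z \right)} = 7 \frac{6}{z} = \frac{42}{z}$)
$d{\left(B \right)} = \frac{B}{12 + B}$ ($d{\left(B \right)} = \frac{B + 0}{12 + B} = \frac{B}{12 + B}$)
$152 \left(-12 + d{\left(\sqrt{-4 + s{\left(6,-3 \right)}} \right)}\right) = 152 \left(-12 + \frac{\sqrt{-4 + \frac{42}{-3}}}{12 + \sqrt{-4 + \frac{42}{-3}}}\right) = 152 \left(-12 + \frac{\sqrt{-4 + 42 \left(- \frac{1}{3}\right)}}{12 + \sqrt{-4 + 42 \left(- \frac{1}{3}\right)}}\right) = 152 \left(-12 + \frac{\sqrt{-4 - 14}}{12 + \sqrt{-4 - 14}}\right) = 152 \left(-12 + \frac{\sqrt{-18}}{12 + \sqrt{-18}}\right) = 152 \left(-12 + \frac{3 i \sqrt{2}}{12 + 3 i \sqrt{2}}\right) = -1824 + \frac{456 i \sqrt{2}}{12 + 3 i \sqrt{2}}$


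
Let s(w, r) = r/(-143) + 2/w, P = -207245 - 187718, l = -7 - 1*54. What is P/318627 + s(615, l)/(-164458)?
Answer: -1904154711264419/1536128254951290 ≈ -1.2396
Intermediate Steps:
l = -61 (l = -7 - 54 = -61)
P = -394963
s(w, r) = 2/w - r/143 (s(w, r) = r*(-1/143) + 2/w = -r/143 + 2/w = 2/w - r/143)
P/318627 + s(615, l)/(-164458) = -394963/318627 + (2/615 - 1/143*(-61))/(-164458) = -394963*1/318627 + (2*(1/615) + 61/143)*(-1/164458) = -394963/318627 + (2/615 + 61/143)*(-1/164458) = -394963/318627 + (37801/87945)*(-1/164458) = -394963/318627 - 37801/14463258810 = -1904154711264419/1536128254951290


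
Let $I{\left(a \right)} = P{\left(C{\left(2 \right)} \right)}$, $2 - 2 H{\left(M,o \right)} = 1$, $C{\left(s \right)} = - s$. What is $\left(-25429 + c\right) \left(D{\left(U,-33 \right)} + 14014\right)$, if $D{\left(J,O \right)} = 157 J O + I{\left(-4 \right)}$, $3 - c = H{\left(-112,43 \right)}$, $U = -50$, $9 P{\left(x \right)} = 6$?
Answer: $-6943078747$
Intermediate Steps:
$P{\left(x \right)} = \frac{2}{3}$ ($P{\left(x \right)} = \frac{1}{9} \cdot 6 = \frac{2}{3}$)
$H{\left(M,o \right)} = \frac{1}{2}$ ($H{\left(M,o \right)} = 1 - \frac{1}{2} = \frac{1}{2}$)
$I{\left(a \right)} = \frac{2}{3}$
$c = \frac{5}{2}$ ($c = 3 - \frac{1}{2} = \frac{5}{2} \approx 2.5$)
$D{\left(J,O \right)} = \frac{2}{3} + 157 J O$ ($D{\left(J,O \right)} = 157 J O + \frac{2}{3} = \frac{2}{3} + 157 J O$)
$\left(-25429 + c\right) \left(D{\left(U,-33 \right)} + 14014\right) = \left(-25429 + \frac{5}{2}\right) \left(\left(\frac{2}{3} + 157 \left(-50\right) \left(-33\right)\right) + 14014\right) = - \frac{50853 \left(\left(\frac{2}{3} + 259050\right) + 14014\right)}{2} = - \frac{50853 \left(\frac{777152}{3} + 14014\right)}{2} = \left(- \frac{50853}{2}\right) \frac{819194}{3} = -6943078747$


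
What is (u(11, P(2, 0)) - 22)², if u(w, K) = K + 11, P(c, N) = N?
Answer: 121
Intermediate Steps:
u(w, K) = 11 + K
(u(11, P(2, 0)) - 22)² = ((11 + 0) - 22)² = (11 - 22)² = (-11)² = 121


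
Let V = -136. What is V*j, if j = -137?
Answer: 18632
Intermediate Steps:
V*j = -136*(-137) = 18632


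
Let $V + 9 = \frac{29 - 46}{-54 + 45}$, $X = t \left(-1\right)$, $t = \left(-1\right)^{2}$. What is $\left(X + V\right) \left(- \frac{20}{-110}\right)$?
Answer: $- \frac{146}{99} \approx -1.4747$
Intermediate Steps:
$t = 1$
$X = -1$ ($X = 1 \left(-1\right) = -1$)
$V = - \frac{64}{9}$ ($V = -9 + \frac{29 - 46}{-54 + 45} = -9 - \frac{17}{-9} = -9 - - \frac{17}{9} = -9 + \frac{17}{9} = - \frac{64}{9} \approx -7.1111$)
$\left(X + V\right) \left(- \frac{20}{-110}\right) = \left(-1 - \frac{64}{9}\right) \left(- \frac{20}{-110}\right) = - \frac{73 \left(\left(-20\right) \left(- \frac{1}{110}\right)\right)}{9} = \left(- \frac{73}{9}\right) \frac{2}{11} = - \frac{146}{99}$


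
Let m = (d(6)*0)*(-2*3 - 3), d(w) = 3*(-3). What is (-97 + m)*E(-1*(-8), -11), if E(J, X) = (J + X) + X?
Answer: 1358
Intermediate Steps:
d(w) = -9
E(J, X) = J + 2*X
m = 0 (m = (-9*0)*(-2*3 - 3) = 0*(-6 - 3) = 0*(-9) = 0)
(-97 + m)*E(-1*(-8), -11) = (-97 + 0)*(-1*(-8) + 2*(-11)) = -97*(8 - 22) = -97*(-14) = 1358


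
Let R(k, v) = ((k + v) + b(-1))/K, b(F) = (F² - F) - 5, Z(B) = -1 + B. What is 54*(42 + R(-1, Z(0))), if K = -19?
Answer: 43362/19 ≈ 2282.2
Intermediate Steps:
b(F) = -5 + F² - F
R(k, v) = 3/19 - k/19 - v/19 (R(k, v) = ((k + v) + (-5 + (-1)² - 1*(-1)))/(-19) = ((k + v) + (-5 + 1 + 1))*(-1/19) = ((k + v) - 3)*(-1/19) = (-3 + k + v)*(-1/19) = 3/19 - k/19 - v/19)
54*(42 + R(-1, Z(0))) = 54*(42 + (3/19 - 1/19*(-1) - (-1 + 0)/19)) = 54*(42 + (3/19 + 1/19 - 1/19*(-1))) = 54*(42 + (3/19 + 1/19 + 1/19)) = 54*(42 + 5/19) = 54*(803/19) = 43362/19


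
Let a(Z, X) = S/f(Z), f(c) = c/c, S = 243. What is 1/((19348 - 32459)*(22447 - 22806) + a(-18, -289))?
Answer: 1/4707092 ≈ 2.1245e-7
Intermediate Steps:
f(c) = 1
a(Z, X) = 243 (a(Z, X) = 243/1 = 243*1 = 243)
1/((19348 - 32459)*(22447 - 22806) + a(-18, -289)) = 1/((19348 - 32459)*(22447 - 22806) + 243) = 1/(-13111*(-359) + 243) = 1/(4706849 + 243) = 1/4707092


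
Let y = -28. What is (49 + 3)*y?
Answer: -1456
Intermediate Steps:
(49 + 3)*y = (49 + 3)*(-28) = 52*(-28) = -1456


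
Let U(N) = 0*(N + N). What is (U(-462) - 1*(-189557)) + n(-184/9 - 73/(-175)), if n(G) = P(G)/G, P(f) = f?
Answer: 189558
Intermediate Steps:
U(N) = 0 (U(N) = 0*(2*N) = 0)
n(G) = 1 (n(G) = G/G = 1)
(U(-462) - 1*(-189557)) + n(-184/9 - 73/(-175)) = (0 - 1*(-189557)) + 1 = (0 + 189557) + 1 = 189557 + 1 = 189558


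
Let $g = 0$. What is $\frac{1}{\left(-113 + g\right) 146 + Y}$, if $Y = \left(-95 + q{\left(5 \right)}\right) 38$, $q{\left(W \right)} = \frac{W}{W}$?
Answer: $- \frac{1}{20070} \approx -4.9826 \cdot 10^{-5}$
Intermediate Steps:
$q{\left(W \right)} = 1$
$Y = -3572$ ($Y = \left(-95 + 1\right) 38 = \left(-94\right) 38 = -3572$)
$\frac{1}{\left(-113 + g\right) 146 + Y} = \frac{1}{\left(-113 + 0\right) 146 - 3572} = \frac{1}{\left(-113\right) 146 - 3572} = \frac{1}{-16498 - 3572} = \frac{1}{-20070} = - \frac{1}{20070}$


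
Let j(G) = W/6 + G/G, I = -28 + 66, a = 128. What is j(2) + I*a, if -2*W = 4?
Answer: 14594/3 ≈ 4864.7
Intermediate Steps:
W = -2 (W = -½*4 = -2)
I = 38
j(G) = ⅔ (j(G) = -2/6 + G/G = -2*⅙ + 1 = -⅓ + 1 = ⅔)
j(2) + I*a = ⅔ + 38*128 = ⅔ + 4864 = 14594/3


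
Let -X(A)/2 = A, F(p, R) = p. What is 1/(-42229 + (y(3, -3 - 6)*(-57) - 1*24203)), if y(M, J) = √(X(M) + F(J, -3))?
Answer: I/(3*(-22144*I + 19*√15)) ≈ -1.5053e-5 + 5.0022e-8*I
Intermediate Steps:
X(A) = -2*A
y(M, J) = √(J - 2*M) (y(M, J) = √(-2*M + J) = √(J - 2*M))
1/(-42229 + (y(3, -3 - 6)*(-57) - 1*24203)) = 1/(-42229 + (√((-3 - 6) - 2*3)*(-57) - 1*24203)) = 1/(-42229 + (√(-9 - 6)*(-57) - 24203)) = 1/(-42229 + (√(-15)*(-57) - 24203)) = 1/(-42229 + ((I*√15)*(-57) - 24203)) = 1/(-42229 + (-57*I*√15 - 24203)) = 1/(-42229 + (-24203 - 57*I*√15)) = 1/(-66432 - 57*I*√15)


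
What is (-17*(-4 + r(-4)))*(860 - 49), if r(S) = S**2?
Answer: -165444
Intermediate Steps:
(-17*(-4 + r(-4)))*(860 - 49) = (-17*(-4 + (-4)**2))*(860 - 49) = -17*(-4 + 16)*811 = -17*12*811 = -204*811 = -165444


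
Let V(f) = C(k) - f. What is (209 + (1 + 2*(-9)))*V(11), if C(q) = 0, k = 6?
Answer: -2112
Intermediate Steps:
V(f) = -f (V(f) = 0 - f = -f)
(209 + (1 + 2*(-9)))*V(11) = (209 + (1 + 2*(-9)))*(-1*11) = (209 + (1 - 18))*(-11) = (209 - 17)*(-11) = 192*(-11) = -2112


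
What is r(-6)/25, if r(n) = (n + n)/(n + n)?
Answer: 1/25 ≈ 0.040000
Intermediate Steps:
r(n) = 1 (r(n) = (2*n)/((2*n)) = (2*n)*(1/(2*n)) = 1)
r(-6)/25 = 1/25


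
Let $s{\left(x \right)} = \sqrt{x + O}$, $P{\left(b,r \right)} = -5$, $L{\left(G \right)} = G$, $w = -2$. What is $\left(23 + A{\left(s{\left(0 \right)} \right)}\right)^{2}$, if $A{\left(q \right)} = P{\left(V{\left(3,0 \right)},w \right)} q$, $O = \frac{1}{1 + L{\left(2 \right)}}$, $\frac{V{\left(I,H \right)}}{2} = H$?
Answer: $\frac{1612}{3} - \frac{230 \sqrt{3}}{3} \approx 404.54$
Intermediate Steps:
$V{\left(I,H \right)} = 2 H$
$O = \frac{1}{3}$ ($O = \frac{1}{1 + 2} = \frac{1}{3} \approx 0.33333$)
$s{\left(x \right)} = \sqrt{\frac{1}{3} + x}$ ($s{\left(x \right)} = \sqrt{x + \frac{1}{3}} = \sqrt{\frac{1}{3} + x}$)
$A{\left(q \right)} = - 5 q$
$\left(23 + A{\left(s{\left(0 \right)} \right)}\right)^{2} = \left(23 - 5 \frac{\sqrt{3 + 9 \cdot 0}}{3}\right)^{2} = \left(23 - 5 \frac{\sqrt{3 + 0}}{3}\right)^{2} = \left(23 - 5 \frac{\sqrt{3}}{3}\right)^{2} = \left(23 - \frac{5 \sqrt{3}}{3}\right)^{2}$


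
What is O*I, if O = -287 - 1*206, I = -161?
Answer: 79373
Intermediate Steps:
O = -493 (O = -287 - 206 = -493)
O*I = -493*(-161) = 79373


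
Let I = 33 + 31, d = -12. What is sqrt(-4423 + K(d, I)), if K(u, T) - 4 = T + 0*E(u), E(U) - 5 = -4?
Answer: I*sqrt(4355) ≈ 65.992*I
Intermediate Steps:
E(U) = 1 (E(U) = 5 - 4 = 1)
I = 64
K(u, T) = 4 + T (K(u, T) = 4 + (T + 0*1) = 4 + (T + 0) = 4 + T)
sqrt(-4423 + K(d, I)) = sqrt(-4423 + (4 + 64)) = sqrt(-4423 + 68) = sqrt(-4355) = I*sqrt(4355)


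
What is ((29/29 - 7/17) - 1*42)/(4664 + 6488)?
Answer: -44/11849 ≈ -0.0037134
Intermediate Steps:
((29/29 - 7/17) - 1*42)/(4664 + 6488) = ((29*(1/29) - 7*1/17) - 42)/11152 = ((1 - 7/17) - 42)/11152 = (10/17 - 42)/11152 = (1/11152)*(-704/17) = -44/11849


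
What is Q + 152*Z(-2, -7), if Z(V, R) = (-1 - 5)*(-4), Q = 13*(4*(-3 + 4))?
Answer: 3700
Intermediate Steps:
Q = 52 (Q = 13*(4*1) = 13*4 = 52)
Z(V, R) = 24 (Z(V, R) = -6*(-4) = 24)
Q + 152*Z(-2, -7) = 52 + 152*24 = 52 + 3648 = 3700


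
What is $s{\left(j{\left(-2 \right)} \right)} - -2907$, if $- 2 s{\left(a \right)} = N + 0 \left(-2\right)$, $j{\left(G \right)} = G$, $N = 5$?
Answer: $\frac{5809}{2} \approx 2904.5$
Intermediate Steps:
$s{\left(a \right)} = - \frac{5}{2}$ ($s{\left(a \right)} = - \frac{5 + 0 \left(-2\right)}{2} = - \frac{5 + 0}{2} = \left(- \frac{1}{2}\right) 5 = - \frac{5}{2}$)
$s{\left(j{\left(-2 \right)} \right)} - -2907 = - \frac{5}{2} - -2907 = - \frac{5}{2} + 2907 = \frac{5809}{2}$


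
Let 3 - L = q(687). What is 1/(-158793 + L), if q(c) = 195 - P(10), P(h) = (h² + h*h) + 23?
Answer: -1/158762 ≈ -6.2987e-6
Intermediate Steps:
P(h) = 23 + 2*h² (P(h) = (h² + h²) + 23 = 2*h² + 23 = 23 + 2*h²)
q(c) = -28 (q(c) = 195 - (23 + 2*10²) = 195 - (23 + 2*100) = 195 - (23 + 200) = 195 - 1*223 = 195 - 223 = -28)
L = 31 (L = 3 - 1*(-28) = 3 + 28 = 31)
1/(-158793 + L) = 1/(-158793 + 31) = 1/(-158762) = -1/158762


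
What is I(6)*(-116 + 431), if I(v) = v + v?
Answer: 3780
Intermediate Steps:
I(v) = 2*v
I(6)*(-116 + 431) = (2*6)*(-116 + 431) = 12*315 = 3780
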